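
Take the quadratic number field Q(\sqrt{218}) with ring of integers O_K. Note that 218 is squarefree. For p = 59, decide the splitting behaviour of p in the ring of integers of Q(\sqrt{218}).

Since 218 ≢ 1 mod 4, the ring of integers is ℤ[√218] with discriminant 4·218 = 872.
Since gcd(59, 872) = 1 the prime 59 does not ramify.
Euler's criterion: 218^29 mod 59 = 1. Thus (218|59) = 1.
Legendre symbol 1 ⇒ 59 is split.

p splits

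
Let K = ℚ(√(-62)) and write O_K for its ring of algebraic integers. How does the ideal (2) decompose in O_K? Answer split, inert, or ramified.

ramifies in O_K

d = -62 ≡ 2 (mod 4), so O_K = ℤ[√-62] and disc(K) = 4d = -248.
Ramification test: 2 | -248. The prime 2 ramifies in K.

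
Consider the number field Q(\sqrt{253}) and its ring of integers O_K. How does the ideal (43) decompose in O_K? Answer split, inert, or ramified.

d = 253 ≡ 1 (mod 4), so O_K = ℤ[(1+√253)/2] and disc(K) = d = 253.
43 ∤ 253, so 43 is unramified.
(253/43) = 38^21 mod 43 = 1, giving Legendre symbol 1.
(253/43) = 1, so 43 splits.

43 splits in O_K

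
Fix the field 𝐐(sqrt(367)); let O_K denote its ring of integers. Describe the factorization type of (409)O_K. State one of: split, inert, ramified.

Since 367 ≢ 1 mod 4, the ring of integers is ℤ[√367] with discriminant 4·367 = 1468.
409 ∤ 1468, so 409 is unramified.
Compute (367/409) via Euler: 367^((409-1)/2) mod 409 = 408, so (367/409) = -1.
(367/409) = -1, so 409 is inert.

p is inert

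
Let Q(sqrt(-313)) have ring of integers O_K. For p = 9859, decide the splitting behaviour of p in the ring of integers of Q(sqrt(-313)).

9859 remains inert

Since -313 ≢ 1 mod 4, the ring of integers is ℤ[√-313] with discriminant 4·(-313) = -1252.
9859 ∤ -1252, so 9859 is unramified.
Legendre symbol by Euler's criterion: (-313/9859) ≡ (-313)^4929 ≡ 9858 (mod 9859), i.e. (-313/9859) = -1.
Legendre symbol -1 ⇒ 9859 is inert.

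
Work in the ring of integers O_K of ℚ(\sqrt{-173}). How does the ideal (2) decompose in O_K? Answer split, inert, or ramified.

ramified — (2) = 𝔭²

d = -173 ≡ 3 (mod 4), so O_K = ℤ[√-173] and disc(K) = 4d = -692.
disc(K) = -692 = 2·(-346), so p = 2 is ramified.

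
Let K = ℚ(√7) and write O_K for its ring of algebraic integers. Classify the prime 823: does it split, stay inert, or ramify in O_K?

823 remains inert

d = 7 ≡ 3 (mod 4), so O_K = ℤ[√7] and disc(K) = 4d = 28.
823 ∤ 28, so 823 is unramified.
Legendre symbol by Euler's criterion: (7/823) ≡ 7^411 ≡ 822 (mod 823), i.e. (7/823) = -1.
(7/823) = -1, so 823 is inert.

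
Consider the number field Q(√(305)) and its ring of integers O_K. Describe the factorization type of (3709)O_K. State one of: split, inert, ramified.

305 mod 4 = 1, hence disc K = 305 and O_K = ℤ[(1+√305)/2].
disc(K) = 305 is not divisible by 3709; 3709 is unramified.
Euler's criterion: 305^1854 mod 3709 = 1. Thus (305|3709) = 1.
(305/3709) = 1, so 3709 splits.

p splits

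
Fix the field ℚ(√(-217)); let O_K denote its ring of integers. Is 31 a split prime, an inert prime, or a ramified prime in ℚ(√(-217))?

Since -217 ≢ 1 mod 4, the ring of integers is ℤ[√-217] with discriminant 4·(-217) = -868.
31 divides disc(K) = -868, so 31 ramifies.

ramified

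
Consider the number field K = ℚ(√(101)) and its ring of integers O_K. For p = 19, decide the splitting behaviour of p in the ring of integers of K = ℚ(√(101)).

split

Since 101 ≡ 1 mod 4, the ring of integers is ℤ[(1+√101)/2] with discriminant 101.
Since gcd(19, 101) = 1 the prime 19 does not ramify.
Legendre symbol by Euler's criterion: (101/19) ≡ 101^9 ≡ 1 (mod 19), i.e. (101/19) = 1.
Legendre symbol 1 ⇒ 19 is split.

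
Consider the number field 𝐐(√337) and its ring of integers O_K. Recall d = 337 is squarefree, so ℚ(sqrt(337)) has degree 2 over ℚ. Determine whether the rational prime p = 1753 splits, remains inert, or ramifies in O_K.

inert — (1753) stays prime in O_K

d = 337 ≡ 1 (mod 4), so O_K = ℤ[(1+√337)/2] and disc(K) = d = 337.
1753 ∤ 337, so 1753 is unramified.
(337/1753) = 337^876 mod 1753 = 1752, giving Legendre symbol -1.
(337/1753) = -1, so 1753 is inert.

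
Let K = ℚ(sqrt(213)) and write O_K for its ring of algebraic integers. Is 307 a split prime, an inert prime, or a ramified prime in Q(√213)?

inert — (307) stays prime in O_K

213 mod 4 = 1, hence disc K = 213 and O_K = ℤ[(1+√213)/2].
Since gcd(307, 213) = 1 the prime 307 does not ramify.
Euler's criterion: 213^153 mod 307 = 306. Thus (213|307) = -1.
Legendre symbol -1 ⇒ 307 is inert.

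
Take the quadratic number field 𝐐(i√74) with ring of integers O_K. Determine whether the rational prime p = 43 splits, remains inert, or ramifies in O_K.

Since -74 ≢ 1 mod 4, the ring of integers is ℤ[√-74] with discriminant 4·(-74) = -296.
disc(K) = -296 is not divisible by 43; 43 is unramified.
Compute (-74/43) via Euler: 12^((43-1)/2) mod 43 = 42, so (-74/43) = -1.
d is a non-residue mod p, hence 43 remains inert in O_K.

inert — (43) stays prime in O_K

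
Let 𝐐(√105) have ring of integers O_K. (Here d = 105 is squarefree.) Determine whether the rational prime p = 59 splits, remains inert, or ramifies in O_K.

split — (59) = 𝔭₁𝔭₂ with 𝔭₁ ≠ 𝔭₂

105 mod 4 = 1, hence disc K = 105 and O_K = ℤ[(1+√105)/2].
59 ∤ 105, so 59 is unramified.
Legendre symbol by Euler's criterion: (105/59) ≡ 105^29 ≡ 1 (mod 59), i.e. (105/59) = 1.
(105/59) = 1, so 59 splits.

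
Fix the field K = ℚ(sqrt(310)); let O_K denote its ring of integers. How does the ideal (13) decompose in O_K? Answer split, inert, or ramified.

13 remains inert

Since 310 ≢ 1 mod 4, the ring of integers is ℤ[√310] with discriminant 4·310 = 1240.
disc(K) = 1240 is not divisible by 13; 13 is unramified.
Compute (310/13) via Euler: 11^((13-1)/2) mod 13 = 12, so (310/13) = -1.
Legendre symbol -1 ⇒ 13 is inert.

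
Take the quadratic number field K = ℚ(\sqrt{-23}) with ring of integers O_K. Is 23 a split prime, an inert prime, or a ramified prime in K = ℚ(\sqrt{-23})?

-23 mod 4 = 1, hence disc K = -23 and O_K = ℤ[(1+√-23)/2].
Ramification test: 23 | -23. The prime 23 ramifies in K.

ramified — (23) = 𝔭²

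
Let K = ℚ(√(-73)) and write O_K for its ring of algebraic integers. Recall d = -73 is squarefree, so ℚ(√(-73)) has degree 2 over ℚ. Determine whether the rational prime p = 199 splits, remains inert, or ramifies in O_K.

p splits

d = -73 ≡ 3 (mod 4), so O_K = ℤ[√-73] and disc(K) = 4d = -292.
Since gcd(199, -292) = 1 the prime 199 does not ramify.
Compute (-73/199) via Euler: 126^((199-1)/2) mod 199 = 1, so (-73/199) = 1.
(-73/199) = 1, so 199 splits.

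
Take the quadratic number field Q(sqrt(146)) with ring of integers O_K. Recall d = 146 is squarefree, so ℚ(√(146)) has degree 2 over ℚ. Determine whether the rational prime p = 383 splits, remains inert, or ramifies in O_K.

p splits

d = 146 ≡ 2 (mod 4), so O_K = ℤ[√146] and disc(K) = 4d = 584.
disc(K) = 584 is not divisible by 383; 383 is unramified.
(146/383) = 146^191 mod 383 = 1, giving Legendre symbol 1.
Legendre symbol 1 ⇒ 383 is split.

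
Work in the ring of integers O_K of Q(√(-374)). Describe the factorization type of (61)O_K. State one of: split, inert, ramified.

p is inert

-374 mod 4 = 2, hence disc K = 4·(-374) = -1496 and O_K = ℤ[√-374].
61 ∤ -1496, so 61 is unramified.
Compute (-374/61) via Euler: 53^((61-1)/2) mod 61 = 60, so (-374/61) = -1.
(-374/61) = -1, so 61 is inert.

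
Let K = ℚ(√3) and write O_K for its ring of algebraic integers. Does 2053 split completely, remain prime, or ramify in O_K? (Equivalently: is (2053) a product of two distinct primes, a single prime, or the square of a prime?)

split — (2053) = 𝔭₁𝔭₂ with 𝔭₁ ≠ 𝔭₂

3 mod 4 = 3, hence disc K = 4·3 = 12 and O_K = ℤ[√3].
disc(K) = 12 is not divisible by 2053; 2053 is unramified.
Legendre symbol by Euler's criterion: (3/2053) ≡ 3^1026 ≡ 1 (mod 2053), i.e. (3/2053) = 1.
d is a quadratic residue mod p, hence 2053 splits in O_K.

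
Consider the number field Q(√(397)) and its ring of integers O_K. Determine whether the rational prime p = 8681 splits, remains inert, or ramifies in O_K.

inert — (8681) stays prime in O_K

Since 397 ≡ 1 mod 4, the ring of integers is ℤ[(1+√397)/2] with discriminant 397.
8681 ∤ 397, so 8681 is unramified.
(397/8681) = 397^4340 mod 8681 = 8680, giving Legendre symbol -1.
d is a non-residue mod p, hence 8681 remains inert in O_K.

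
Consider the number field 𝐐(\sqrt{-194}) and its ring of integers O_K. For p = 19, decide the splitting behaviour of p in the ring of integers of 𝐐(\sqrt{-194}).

Since -194 ≢ 1 mod 4, the ring of integers is ℤ[√-194] with discriminant 4·(-194) = -776.
19 ∤ -776, so 19 is unramified.
(-194/19) = 15^9 mod 19 = 18, giving Legendre symbol -1.
Legendre symbol -1 ⇒ 19 is inert.

19 remains inert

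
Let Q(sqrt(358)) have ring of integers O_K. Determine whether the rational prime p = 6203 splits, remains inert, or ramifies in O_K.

split

d = 358 ≡ 2 (mod 4), so O_K = ℤ[√358] and disc(K) = 4d = 1432.
6203 ∤ 1432, so 6203 is unramified.
Euler's criterion: 358^3101 mod 6203 = 1. Thus (358|6203) = 1.
(358/6203) = 1, so 6203 splits.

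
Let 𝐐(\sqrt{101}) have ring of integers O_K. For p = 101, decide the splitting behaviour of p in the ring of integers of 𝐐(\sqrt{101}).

ramifies in O_K

d = 101 ≡ 1 (mod 4), so O_K = ℤ[(1+√101)/2] and disc(K) = d = 101.
101 divides disc(K) = 101, so 101 ramifies.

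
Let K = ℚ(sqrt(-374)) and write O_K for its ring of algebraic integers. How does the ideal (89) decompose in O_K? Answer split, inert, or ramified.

Since -374 ≢ 1 mod 4, the ring of integers is ℤ[√-374] with discriminant 4·(-374) = -1496.
Since gcd(89, -1496) = 1 the prime 89 does not ramify.
(-374/89) = 71^44 mod 89 = 1, giving Legendre symbol 1.
d is a quadratic residue mod p, hence 89 splits in O_K.

p splits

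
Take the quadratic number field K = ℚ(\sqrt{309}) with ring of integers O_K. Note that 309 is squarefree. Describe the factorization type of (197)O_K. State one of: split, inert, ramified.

split — (197) = 𝔭₁𝔭₂ with 𝔭₁ ≠ 𝔭₂

309 mod 4 = 1, hence disc K = 309 and O_K = ℤ[(1+√309)/2].
disc(K) = 309 is not divisible by 197; 197 is unramified.
(309/197) = 112^98 mod 197 = 1, giving Legendre symbol 1.
d is a quadratic residue mod p, hence 197 splits in O_K.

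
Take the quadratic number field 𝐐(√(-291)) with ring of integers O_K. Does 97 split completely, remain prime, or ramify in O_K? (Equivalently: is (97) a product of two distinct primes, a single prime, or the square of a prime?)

97 is ramified

Since -291 ≡ 1 mod 4, the ring of integers is ℤ[(1+√-291)/2] with discriminant -291.
Ramification test: 97 | -291. The prime 97 ramifies in K.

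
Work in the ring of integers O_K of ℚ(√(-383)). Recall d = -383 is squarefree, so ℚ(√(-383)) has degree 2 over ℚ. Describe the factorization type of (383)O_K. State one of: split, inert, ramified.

-383 mod 4 = 1, hence disc K = -383 and O_K = ℤ[(1+√-383)/2].
disc(K) = -383 = 383·(-1), so p = 383 is ramified.

ramifies in O_K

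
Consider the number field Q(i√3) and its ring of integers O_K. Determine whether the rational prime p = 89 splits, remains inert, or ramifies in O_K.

p is inert

-3 mod 4 = 1, hence disc K = -3 and O_K = ℤ[(1+√-3)/2].
Since gcd(89, -3) = 1 the prime 89 does not ramify.
Compute (-3/89) via Euler: 86^((89-1)/2) mod 89 = 88, so (-3/89) = -1.
d is a non-residue mod p, hence 89 remains inert in O_K.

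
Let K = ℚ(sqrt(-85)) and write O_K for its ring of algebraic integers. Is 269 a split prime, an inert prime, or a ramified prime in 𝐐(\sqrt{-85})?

inert — (269) stays prime in O_K

Since -85 ≢ 1 mod 4, the ring of integers is ℤ[√-85] with discriminant 4·(-85) = -340.
disc(K) = -340 is not divisible by 269; 269 is unramified.
Euler's criterion: (-85)^134 mod 269 = 268. Thus (-85|269) = -1.
Legendre symbol -1 ⇒ 269 is inert.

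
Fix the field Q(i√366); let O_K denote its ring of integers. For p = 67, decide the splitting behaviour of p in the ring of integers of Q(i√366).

p splits

-366 mod 4 = 2, hence disc K = 4·(-366) = -1464 and O_K = ℤ[√-366].
67 ∤ -1464, so 67 is unramified.
(-366/67) = 36^33 mod 67 = 1, giving Legendre symbol 1.
d is a quadratic residue mod p, hence 67 splits in O_K.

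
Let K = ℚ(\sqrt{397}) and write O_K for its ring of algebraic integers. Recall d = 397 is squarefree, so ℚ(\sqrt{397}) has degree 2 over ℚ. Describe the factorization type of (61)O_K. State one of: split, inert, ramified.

inert — (61) stays prime in O_K

d = 397 ≡ 1 (mod 4), so O_K = ℤ[(1+√397)/2] and disc(K) = d = 397.
61 ∤ 397, so 61 is unramified.
(397/61) = 31^30 mod 61 = 60, giving Legendre symbol -1.
Legendre symbol -1 ⇒ 61 is inert.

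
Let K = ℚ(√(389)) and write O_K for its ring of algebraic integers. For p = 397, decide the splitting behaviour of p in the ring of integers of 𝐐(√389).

389 mod 4 = 1, hence disc K = 389 and O_K = ℤ[(1+√389)/2].
Since gcd(397, 389) = 1 the prime 397 does not ramify.
Compute (389/397) via Euler: 389^((397-1)/2) mod 397 = 396, so (389/397) = -1.
d is a non-residue mod p, hence 397 remains inert in O_K.

397 remains inert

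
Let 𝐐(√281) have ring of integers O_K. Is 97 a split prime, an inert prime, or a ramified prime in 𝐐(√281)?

p is inert

d = 281 ≡ 1 (mod 4), so O_K = ℤ[(1+√281)/2] and disc(K) = d = 281.
97 ∤ 281, so 97 is unramified.
Euler's criterion: 281^48 mod 97 = 96. Thus (281|97) = -1.
(281/97) = -1, so 97 is inert.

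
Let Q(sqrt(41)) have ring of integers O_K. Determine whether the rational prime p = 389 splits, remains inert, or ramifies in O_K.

41 mod 4 = 1, hence disc K = 41 and O_K = ℤ[(1+√41)/2].
389 ∤ 41, so 389 is unramified.
Compute (41/389) via Euler: 41^((389-1)/2) mod 389 = 1, so (41/389) = 1.
(41/389) = 1, so 389 splits.

p splits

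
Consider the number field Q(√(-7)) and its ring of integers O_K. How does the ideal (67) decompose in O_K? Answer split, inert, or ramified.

Since -7 ≡ 1 mod 4, the ring of integers is ℤ[(1+√-7)/2] with discriminant -7.
67 ∤ -7, so 67 is unramified.
Compute (-7/67) via Euler: 60^((67-1)/2) mod 67 = 1, so (-7/67) = 1.
(-7/67) = 1, so 67 splits.

split — (67) = 𝔭₁𝔭₂ with 𝔭₁ ≠ 𝔭₂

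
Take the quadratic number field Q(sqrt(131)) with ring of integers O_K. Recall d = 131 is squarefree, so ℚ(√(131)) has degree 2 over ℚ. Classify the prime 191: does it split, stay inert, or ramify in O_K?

191 remains inert

131 mod 4 = 3, hence disc K = 4·131 = 524 and O_K = ℤ[√131].
191 ∤ 524, so 191 is unramified.
Compute (131/191) via Euler: 131^((191-1)/2) mod 191 = 190, so (131/191) = -1.
(131/191) = -1, so 191 is inert.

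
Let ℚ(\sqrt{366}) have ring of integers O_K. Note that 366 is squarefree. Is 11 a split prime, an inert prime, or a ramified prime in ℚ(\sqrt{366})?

p splits

Since 366 ≢ 1 mod 4, the ring of integers is ℤ[√366] with discriminant 4·366 = 1464.
11 ∤ 1464, so 11 is unramified.
Compute (366/11) via Euler: 3^((11-1)/2) mod 11 = 1, so (366/11) = 1.
Legendre symbol 1 ⇒ 11 is split.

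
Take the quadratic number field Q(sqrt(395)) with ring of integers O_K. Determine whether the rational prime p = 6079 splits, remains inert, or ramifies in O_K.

p splits

Since 395 ≢ 1 mod 4, the ring of integers is ℤ[√395] with discriminant 4·395 = 1580.
disc(K) = 1580 is not divisible by 6079; 6079 is unramified.
(395/6079) = 395^3039 mod 6079 = 1, giving Legendre symbol 1.
Legendre symbol 1 ⇒ 6079 is split.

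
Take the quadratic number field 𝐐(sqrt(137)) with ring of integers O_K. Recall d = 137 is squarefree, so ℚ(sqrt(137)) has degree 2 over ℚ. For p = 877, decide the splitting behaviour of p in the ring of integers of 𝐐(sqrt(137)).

d = 137 ≡ 1 (mod 4), so O_K = ℤ[(1+√137)/2] and disc(K) = d = 137.
disc(K) = 137 is not divisible by 877; 877 is unramified.
Euler's criterion: 137^438 mod 877 = 876. Thus (137|877) = -1.
(137/877) = -1, so 877 is inert.

inert — (877) stays prime in O_K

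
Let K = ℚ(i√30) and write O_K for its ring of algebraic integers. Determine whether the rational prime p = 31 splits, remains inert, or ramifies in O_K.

split

-30 mod 4 = 2, hence disc K = 4·(-30) = -120 and O_K = ℤ[√-30].
31 ∤ -120, so 31 is unramified.
Compute (-30/31) via Euler: 1^((31-1)/2) mod 31 = 1, so (-30/31) = 1.
Legendre symbol 1 ⇒ 31 is split.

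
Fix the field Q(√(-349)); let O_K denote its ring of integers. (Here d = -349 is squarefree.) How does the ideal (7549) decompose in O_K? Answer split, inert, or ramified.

-349 mod 4 = 3, hence disc K = 4·(-349) = -1396 and O_K = ℤ[√-349].
disc(K) = -1396 is not divisible by 7549; 7549 is unramified.
Legendre symbol by Euler's criterion: (-349/7549) ≡ (-349)^3774 ≡ 7548 (mod 7549), i.e. (-349/7549) = -1.
(-349/7549) = -1, so 7549 is inert.

7549 remains inert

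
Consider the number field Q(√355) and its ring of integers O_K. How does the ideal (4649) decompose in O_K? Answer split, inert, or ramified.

inert — (4649) stays prime in O_K

Since 355 ≢ 1 mod 4, the ring of integers is ℤ[√355] with discriminant 4·355 = 1420.
Since gcd(4649, 1420) = 1 the prime 4649 does not ramify.
Euler's criterion: 355^2324 mod 4649 = 4648. Thus (355|4649) = -1.
(355/4649) = -1, so 4649 is inert.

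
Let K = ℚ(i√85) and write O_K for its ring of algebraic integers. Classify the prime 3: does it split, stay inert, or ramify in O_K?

d = -85 ≡ 3 (mod 4), so O_K = ℤ[√-85] and disc(K) = 4d = -340.
3 ∤ -340, so 3 is unramified.
Compute (-85/3) via Euler: 2^((3-1)/2) mod 3 = 2, so (-85/3) = -1.
(-85/3) = -1, so 3 is inert.

p is inert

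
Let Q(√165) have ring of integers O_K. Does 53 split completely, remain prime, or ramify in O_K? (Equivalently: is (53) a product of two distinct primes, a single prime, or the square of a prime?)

d = 165 ≡ 1 (mod 4), so O_K = ℤ[(1+√165)/2] and disc(K) = d = 165.
Since gcd(53, 165) = 1 the prime 53 does not ramify.
Euler's criterion: 165^26 mod 53 = 1. Thus (165|53) = 1.
d is a quadratic residue mod p, hence 53 splits in O_K.

p splits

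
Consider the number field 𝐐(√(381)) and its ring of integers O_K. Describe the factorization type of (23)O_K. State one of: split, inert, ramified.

Since 381 ≡ 1 mod 4, the ring of integers is ℤ[(1+√381)/2] with discriminant 381.
Since gcd(23, 381) = 1 the prime 23 does not ramify.
Legendre symbol by Euler's criterion: (381/23) ≡ 381^11 ≡ 1 (mod 23), i.e. (381/23) = 1.
Legendre symbol 1 ⇒ 23 is split.

split — (23) = 𝔭₁𝔭₂ with 𝔭₁ ≠ 𝔭₂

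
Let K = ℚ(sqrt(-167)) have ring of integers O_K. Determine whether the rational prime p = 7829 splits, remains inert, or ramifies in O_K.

Since -167 ≡ 1 mod 4, the ring of integers is ℤ[(1+√-167)/2] with discriminant -167.
7829 ∤ -167, so 7829 is unramified.
Euler's criterion: (-167)^3914 mod 7829 = 1. Thus (-167|7829) = 1.
Legendre symbol 1 ⇒ 7829 is split.

p splits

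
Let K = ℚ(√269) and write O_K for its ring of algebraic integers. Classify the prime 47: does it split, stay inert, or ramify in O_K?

Since 269 ≡ 1 mod 4, the ring of integers is ℤ[(1+√269)/2] with discriminant 269.
Since gcd(47, 269) = 1 the prime 47 does not ramify.
Compute (269/47) via Euler: 34^((47-1)/2) mod 47 = 1, so (269/47) = 1.
Legendre symbol 1 ⇒ 47 is split.

splits completely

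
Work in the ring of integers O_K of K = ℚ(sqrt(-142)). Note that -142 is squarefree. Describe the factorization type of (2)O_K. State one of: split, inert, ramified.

-142 mod 4 = 2, hence disc K = 4·(-142) = -568 and O_K = ℤ[√-142].
2 divides disc(K) = -568, so 2 ramifies.

ramified — (2) = 𝔭²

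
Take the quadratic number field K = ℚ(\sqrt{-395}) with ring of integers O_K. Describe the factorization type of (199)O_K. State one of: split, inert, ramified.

remains prime (inert)

-395 mod 4 = 1, hence disc K = -395 and O_K = ℤ[(1+√-395)/2].
disc(K) = -395 is not divisible by 199; 199 is unramified.
Euler's criterion: (-395)^99 mod 199 = 198. Thus (-395|199) = -1.
d is a non-residue mod p, hence 199 remains inert in O_K.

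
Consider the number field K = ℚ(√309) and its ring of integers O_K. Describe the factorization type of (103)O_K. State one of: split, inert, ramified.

Since 309 ≡ 1 mod 4, the ring of integers is ℤ[(1+√309)/2] with discriminant 309.
103 divides disc(K) = 309, so 103 ramifies.

p ramifies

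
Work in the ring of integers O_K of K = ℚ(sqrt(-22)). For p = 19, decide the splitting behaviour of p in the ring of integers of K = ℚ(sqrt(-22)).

-22 mod 4 = 2, hence disc K = 4·(-22) = -88 and O_K = ℤ[√-22].
Since gcd(19, -88) = 1 the prime 19 does not ramify.
Compute (-22/19) via Euler: 16^((19-1)/2) mod 19 = 1, so (-22/19) = 1.
Legendre symbol 1 ⇒ 19 is split.

split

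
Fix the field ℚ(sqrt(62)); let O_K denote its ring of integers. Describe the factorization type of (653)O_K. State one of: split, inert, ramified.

Since 62 ≢ 1 mod 4, the ring of integers is ℤ[√62] with discriminant 4·62 = 248.
disc(K) = 248 is not divisible by 653; 653 is unramified.
(62/653) = 62^326 mod 653 = 652, giving Legendre symbol -1.
d is a non-residue mod p, hence 653 remains inert in O_K.

inert — (653) stays prime in O_K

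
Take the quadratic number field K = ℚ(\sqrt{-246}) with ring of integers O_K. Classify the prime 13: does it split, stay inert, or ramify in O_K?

d = -246 ≡ 2 (mod 4), so O_K = ℤ[√-246] and disc(K) = 4d = -984.
disc(K) = -984 is not divisible by 13; 13 is unramified.
Euler's criterion: (-246)^6 mod 13 = 1. Thus (-246|13) = 1.
Legendre symbol 1 ⇒ 13 is split.

split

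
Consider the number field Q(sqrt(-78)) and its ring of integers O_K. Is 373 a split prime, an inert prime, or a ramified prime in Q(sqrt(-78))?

inert

-78 mod 4 = 2, hence disc K = 4·(-78) = -312 and O_K = ℤ[√-78].
373 ∤ -312, so 373 is unramified.
(-78/373) = 295^186 mod 373 = 372, giving Legendre symbol -1.
d is a non-residue mod p, hence 373 remains inert in O_K.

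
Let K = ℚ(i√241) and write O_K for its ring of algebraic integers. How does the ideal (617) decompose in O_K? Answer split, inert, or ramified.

-241 mod 4 = 3, hence disc K = 4·(-241) = -964 and O_K = ℤ[√-241].
Since gcd(617, -964) = 1 the prime 617 does not ramify.
Compute (-241/617) via Euler: 376^((617-1)/2) mod 617 = 1, so (-241/617) = 1.
(-241/617) = 1, so 617 splits.

split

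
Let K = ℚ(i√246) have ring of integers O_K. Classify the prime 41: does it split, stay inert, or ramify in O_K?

p ramifies

d = -246 ≡ 2 (mod 4), so O_K = ℤ[√-246] and disc(K) = 4d = -984.
Ramification test: 41 | -984. The prime 41 ramifies in K.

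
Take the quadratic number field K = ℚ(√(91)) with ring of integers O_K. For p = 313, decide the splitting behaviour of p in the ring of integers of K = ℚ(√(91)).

inert

d = 91 ≡ 3 (mod 4), so O_K = ℤ[√91] and disc(K) = 4d = 364.
disc(K) = 364 is not divisible by 313; 313 is unramified.
(91/313) = 91^156 mod 313 = 312, giving Legendre symbol -1.
(91/313) = -1, so 313 is inert.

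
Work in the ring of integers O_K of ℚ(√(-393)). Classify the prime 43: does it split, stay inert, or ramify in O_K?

-393 mod 4 = 3, hence disc K = 4·(-393) = -1572 and O_K = ℤ[√-393].
43 ∤ -1572, so 43 is unramified.
Euler's criterion: (-393)^21 mod 43 = 42. Thus (-393|43) = -1.
Legendre symbol -1 ⇒ 43 is inert.

inert — (43) stays prime in O_K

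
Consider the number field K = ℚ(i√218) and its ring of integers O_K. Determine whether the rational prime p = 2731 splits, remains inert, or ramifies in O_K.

d = -218 ≡ 2 (mod 4), so O_K = ℤ[√-218] and disc(K) = 4d = -872.
2731 ∤ -872, so 2731 is unramified.
(-218/2731) = 2513^1365 mod 2731 = 2730, giving Legendre symbol -1.
(-218/2731) = -1, so 2731 is inert.

inert — (2731) stays prime in O_K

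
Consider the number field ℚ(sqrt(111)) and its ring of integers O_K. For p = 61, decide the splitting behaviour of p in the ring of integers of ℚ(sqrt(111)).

61 remains inert

Since 111 ≢ 1 mod 4, the ring of integers is ℤ[√111] with discriminant 4·111 = 444.
61 ∤ 444, so 61 is unramified.
Legendre symbol by Euler's criterion: (111/61) ≡ 111^30 ≡ 60 (mod 61), i.e. (111/61) = -1.
d is a non-residue mod p, hence 61 remains inert in O_K.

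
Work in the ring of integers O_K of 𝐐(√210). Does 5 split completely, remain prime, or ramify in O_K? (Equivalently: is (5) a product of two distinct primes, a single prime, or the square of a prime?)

p ramifies

d = 210 ≡ 2 (mod 4), so O_K = ℤ[√210] and disc(K) = 4d = 840.
disc(K) = 840 = 5·168, so p = 5 is ramified.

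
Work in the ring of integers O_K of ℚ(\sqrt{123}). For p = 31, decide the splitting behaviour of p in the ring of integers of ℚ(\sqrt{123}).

d = 123 ≡ 3 (mod 4), so O_K = ℤ[√123] and disc(K) = 4d = 492.
disc(K) = 492 is not divisible by 31; 31 is unramified.
Legendre symbol by Euler's criterion: (123/31) ≡ 123^15 ≡ 30 (mod 31), i.e. (123/31) = -1.
d is a non-residue mod p, hence 31 remains inert in O_K.

remains prime (inert)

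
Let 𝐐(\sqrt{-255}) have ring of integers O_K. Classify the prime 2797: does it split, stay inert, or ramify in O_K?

d = -255 ≡ 1 (mod 4), so O_K = ℤ[(1+√-255)/2] and disc(K) = d = -255.
Since gcd(2797, -255) = 1 the prime 2797 does not ramify.
Legendre symbol by Euler's criterion: (-255/2797) ≡ (-255)^1398 ≡ 2796 (mod 2797), i.e. (-255/2797) = -1.
d is a non-residue mod p, hence 2797 remains inert in O_K.

p is inert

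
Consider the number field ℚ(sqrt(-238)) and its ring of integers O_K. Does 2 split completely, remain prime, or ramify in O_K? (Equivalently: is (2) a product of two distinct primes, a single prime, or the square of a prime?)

Since -238 ≢ 1 mod 4, the ring of integers is ℤ[√-238] with discriminant 4·(-238) = -952.
Ramification test: 2 | -952. The prime 2 ramifies in K.

p ramifies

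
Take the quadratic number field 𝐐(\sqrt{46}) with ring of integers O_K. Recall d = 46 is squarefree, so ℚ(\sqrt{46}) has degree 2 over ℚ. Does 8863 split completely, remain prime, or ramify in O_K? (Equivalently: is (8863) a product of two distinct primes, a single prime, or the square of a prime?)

p is inert

46 mod 4 = 2, hence disc K = 4·46 = 184 and O_K = ℤ[√46].
disc(K) = 184 is not divisible by 8863; 8863 is unramified.
(46/8863) = 46^4431 mod 8863 = 8862, giving Legendre symbol -1.
(46/8863) = -1, so 8863 is inert.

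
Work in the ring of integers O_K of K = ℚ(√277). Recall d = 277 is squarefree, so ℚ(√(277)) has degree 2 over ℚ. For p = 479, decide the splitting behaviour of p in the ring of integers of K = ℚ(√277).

479 splits in O_K

277 mod 4 = 1, hence disc K = 277 and O_K = ℤ[(1+√277)/2].
Since gcd(479, 277) = 1 the prime 479 does not ramify.
Euler's criterion: 277^239 mod 479 = 1. Thus (277|479) = 1.
(277/479) = 1, so 479 splits.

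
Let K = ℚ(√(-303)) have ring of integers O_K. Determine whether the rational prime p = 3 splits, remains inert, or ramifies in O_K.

-303 mod 4 = 1, hence disc K = -303 and O_K = ℤ[(1+√-303)/2].
disc(K) = -303 = 3·(-101), so p = 3 is ramified.

ramified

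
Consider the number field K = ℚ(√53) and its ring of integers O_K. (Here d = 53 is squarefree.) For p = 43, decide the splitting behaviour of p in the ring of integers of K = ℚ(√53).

d = 53 ≡ 1 (mod 4), so O_K = ℤ[(1+√53)/2] and disc(K) = d = 53.
Since gcd(43, 53) = 1 the prime 43 does not ramify.
Euler's criterion: 53^21 mod 43 = 1. Thus (53|43) = 1.
(53/43) = 1, so 43 splits.

split — (43) = 𝔭₁𝔭₂ with 𝔭₁ ≠ 𝔭₂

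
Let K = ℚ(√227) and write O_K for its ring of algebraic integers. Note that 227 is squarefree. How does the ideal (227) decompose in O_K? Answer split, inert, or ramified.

227 mod 4 = 3, hence disc K = 4·227 = 908 and O_K = ℤ[√227].
disc(K) = 908 = 227·4, so p = 227 is ramified.

ramifies in O_K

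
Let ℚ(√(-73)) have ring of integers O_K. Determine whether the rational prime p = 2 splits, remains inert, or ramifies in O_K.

2 is ramified

d = -73 ≡ 3 (mod 4), so O_K = ℤ[√-73] and disc(K) = 4d = -292.
disc(K) = -292 = 2·(-146), so p = 2 is ramified.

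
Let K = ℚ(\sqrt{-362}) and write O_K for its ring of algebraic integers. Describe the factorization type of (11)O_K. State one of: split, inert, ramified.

11 splits in O_K

d = -362 ≡ 2 (mod 4), so O_K = ℤ[√-362] and disc(K) = 4d = -1448.
11 ∤ -1448, so 11 is unramified.
Compute (-362/11) via Euler: 1^((11-1)/2) mod 11 = 1, so (-362/11) = 1.
Legendre symbol 1 ⇒ 11 is split.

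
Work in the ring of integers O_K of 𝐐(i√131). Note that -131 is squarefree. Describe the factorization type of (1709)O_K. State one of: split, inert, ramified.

inert — (1709) stays prime in O_K

-131 mod 4 = 1, hence disc K = -131 and O_K = ℤ[(1+√-131)/2].
1709 ∤ -131, so 1709 is unramified.
Legendre symbol by Euler's criterion: (-131/1709) ≡ (-131)^854 ≡ 1708 (mod 1709), i.e. (-131/1709) = -1.
Legendre symbol -1 ⇒ 1709 is inert.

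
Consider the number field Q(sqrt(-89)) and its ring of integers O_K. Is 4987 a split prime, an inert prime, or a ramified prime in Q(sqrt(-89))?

d = -89 ≡ 3 (mod 4), so O_K = ℤ[√-89] and disc(K) = 4d = -356.
Since gcd(4987, -356) = 1 the prime 4987 does not ramify.
Compute (-89/4987) via Euler: 4898^((4987-1)/2) mod 4987 = 1, so (-89/4987) = 1.
d is a quadratic residue mod p, hence 4987 splits in O_K.

p splits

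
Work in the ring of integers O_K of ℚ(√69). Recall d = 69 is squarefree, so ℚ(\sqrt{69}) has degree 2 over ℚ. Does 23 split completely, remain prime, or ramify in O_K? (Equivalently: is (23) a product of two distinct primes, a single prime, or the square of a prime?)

69 mod 4 = 1, hence disc K = 69 and O_K = ℤ[(1+√69)/2].
23 divides disc(K) = 69, so 23 ramifies.

ramified — (23) = 𝔭²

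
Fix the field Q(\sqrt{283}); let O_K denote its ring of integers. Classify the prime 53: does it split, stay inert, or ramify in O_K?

Since 283 ≢ 1 mod 4, the ring of integers is ℤ[√283] with discriminant 4·283 = 1132.
disc(K) = 1132 is not divisible by 53; 53 is unramified.
(283/53) = 18^26 mod 53 = 52, giving Legendre symbol -1.
d is a non-residue mod p, hence 53 remains inert in O_K.

inert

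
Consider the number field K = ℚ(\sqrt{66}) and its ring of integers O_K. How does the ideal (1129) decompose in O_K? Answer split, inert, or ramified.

Since 66 ≢ 1 mod 4, the ring of integers is ℤ[√66] with discriminant 4·66 = 264.
Since gcd(1129, 264) = 1 the prime 1129 does not ramify.
Legendre symbol by Euler's criterion: (66/1129) ≡ 66^564 ≡ 1128 (mod 1129), i.e. (66/1129) = -1.
d is a non-residue mod p, hence 1129 remains inert in O_K.

p is inert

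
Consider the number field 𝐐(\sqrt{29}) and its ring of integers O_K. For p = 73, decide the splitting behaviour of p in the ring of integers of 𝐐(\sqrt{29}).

Since 29 ≡ 1 mod 4, the ring of integers is ℤ[(1+√29)/2] with discriminant 29.
disc(K) = 29 is not divisible by 73; 73 is unramified.
(29/73) = 29^36 mod 73 = 72, giving Legendre symbol -1.
Legendre symbol -1 ⇒ 73 is inert.

inert — (73) stays prime in O_K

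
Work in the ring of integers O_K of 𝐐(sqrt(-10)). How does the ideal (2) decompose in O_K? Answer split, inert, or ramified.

-10 mod 4 = 2, hence disc K = 4·(-10) = -40 and O_K = ℤ[√-10].
Ramification test: 2 | -40. The prime 2 ramifies in K.

ramified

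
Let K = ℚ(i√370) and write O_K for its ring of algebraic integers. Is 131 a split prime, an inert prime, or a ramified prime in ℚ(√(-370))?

-370 mod 4 = 2, hence disc K = 4·(-370) = -1480 and O_K = ℤ[√-370].
131 ∤ -1480, so 131 is unramified.
Euler's criterion: (-370)^65 mod 131 = 130. Thus (-370|131) = -1.
Legendre symbol -1 ⇒ 131 is inert.

p is inert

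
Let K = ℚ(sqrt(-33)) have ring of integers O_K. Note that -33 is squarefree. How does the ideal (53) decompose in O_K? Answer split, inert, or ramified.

-33 mod 4 = 3, hence disc K = 4·(-33) = -132 and O_K = ℤ[√-33].
53 ∤ -132, so 53 is unramified.
Euler's criterion: (-33)^26 mod 53 = 52. Thus (-33|53) = -1.
Legendre symbol -1 ⇒ 53 is inert.

53 remains inert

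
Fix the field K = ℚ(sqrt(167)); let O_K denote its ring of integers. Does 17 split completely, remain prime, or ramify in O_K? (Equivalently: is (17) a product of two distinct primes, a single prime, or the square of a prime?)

17 remains inert

Since 167 ≢ 1 mod 4, the ring of integers is ℤ[√167] with discriminant 4·167 = 668.
17 ∤ 668, so 17 is unramified.
Euler's criterion: 167^8 mod 17 = 16. Thus (167|17) = -1.
d is a non-residue mod p, hence 17 remains inert in O_K.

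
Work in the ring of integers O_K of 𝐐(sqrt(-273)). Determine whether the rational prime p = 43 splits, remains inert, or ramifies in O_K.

43 remains inert

d = -273 ≡ 3 (mod 4), so O_K = ℤ[√-273] and disc(K) = 4d = -1092.
disc(K) = -1092 is not divisible by 43; 43 is unramified.
Compute (-273/43) via Euler: 28^((43-1)/2) mod 43 = 42, so (-273/43) = -1.
d is a non-residue mod p, hence 43 remains inert in O_K.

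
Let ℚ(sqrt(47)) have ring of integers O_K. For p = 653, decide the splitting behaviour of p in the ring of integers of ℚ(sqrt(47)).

splits completely

d = 47 ≡ 3 (mod 4), so O_K = ℤ[√47] and disc(K) = 4d = 188.
653 ∤ 188, so 653 is unramified.
(47/653) = 47^326 mod 653 = 1, giving Legendre symbol 1.
d is a quadratic residue mod p, hence 653 splits in O_K.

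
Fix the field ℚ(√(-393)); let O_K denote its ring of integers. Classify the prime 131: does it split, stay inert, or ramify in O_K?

d = -393 ≡ 3 (mod 4), so O_K = ℤ[√-393] and disc(K) = 4d = -1572.
131 divides disc(K) = -1572, so 131 ramifies.

ramified — (131) = 𝔭²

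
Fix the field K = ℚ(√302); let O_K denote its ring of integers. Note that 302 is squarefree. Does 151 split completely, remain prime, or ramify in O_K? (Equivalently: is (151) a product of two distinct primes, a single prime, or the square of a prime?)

ramified — (151) = 𝔭²

d = 302 ≡ 2 (mod 4), so O_K = ℤ[√302] and disc(K) = 4d = 1208.
Ramification test: 151 | 1208. The prime 151 ramifies in K.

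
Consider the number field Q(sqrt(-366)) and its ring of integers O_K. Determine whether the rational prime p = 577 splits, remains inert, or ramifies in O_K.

Since -366 ≢ 1 mod 4, the ring of integers is ℤ[√-366] with discriminant 4·(-366) = -1464.
577 ∤ -1464, so 577 is unramified.
Legendre symbol by Euler's criterion: (-366/577) ≡ (-366)^288 ≡ 576 (mod 577), i.e. (-366/577) = -1.
d is a non-residue mod p, hence 577 remains inert in O_K.

577 remains inert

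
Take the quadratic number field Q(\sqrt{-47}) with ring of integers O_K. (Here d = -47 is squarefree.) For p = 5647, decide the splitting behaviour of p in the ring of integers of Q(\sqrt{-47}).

split

Since -47 ≡ 1 mod 4, the ring of integers is ℤ[(1+√-47)/2] with discriminant -47.
disc(K) = -47 is not divisible by 5647; 5647 is unramified.
Euler's criterion: (-47)^2823 mod 5647 = 1. Thus (-47|5647) = 1.
d is a quadratic residue mod p, hence 5647 splits in O_K.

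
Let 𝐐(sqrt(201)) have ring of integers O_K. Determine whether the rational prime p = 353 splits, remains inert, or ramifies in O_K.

d = 201 ≡ 1 (mod 4), so O_K = ℤ[(1+√201)/2] and disc(K) = d = 201.
disc(K) = 201 is not divisible by 353; 353 is unramified.
Compute (201/353) via Euler: 201^((353-1)/2) mod 353 = 1, so (201/353) = 1.
(201/353) = 1, so 353 splits.

split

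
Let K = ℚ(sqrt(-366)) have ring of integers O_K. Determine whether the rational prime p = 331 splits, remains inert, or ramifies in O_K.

d = -366 ≡ 2 (mod 4), so O_K = ℤ[√-366] and disc(K) = 4d = -1464.
Since gcd(331, -1464) = 1 the prime 331 does not ramify.
Legendre symbol by Euler's criterion: (-366/331) ≡ (-366)^165 ≡ 1 (mod 331), i.e. (-366/331) = 1.
Legendre symbol 1 ⇒ 331 is split.

splits completely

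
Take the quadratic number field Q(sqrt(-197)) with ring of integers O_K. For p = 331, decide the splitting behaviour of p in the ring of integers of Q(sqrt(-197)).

inert — (331) stays prime in O_K

d = -197 ≡ 3 (mod 4), so O_K = ℤ[√-197] and disc(K) = 4d = -788.
331 ∤ -788, so 331 is unramified.
Legendre symbol by Euler's criterion: (-197/331) ≡ (-197)^165 ≡ 330 (mod 331), i.e. (-197/331) = -1.
(-197/331) = -1, so 331 is inert.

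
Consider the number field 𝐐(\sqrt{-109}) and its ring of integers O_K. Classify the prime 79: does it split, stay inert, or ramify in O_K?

d = -109 ≡ 3 (mod 4), so O_K = ℤ[√-109] and disc(K) = 4d = -436.
79 ∤ -436, so 79 is unramified.
Euler's criterion: (-109)^39 mod 79 = 1. Thus (-109|79) = 1.
(-109/79) = 1, so 79 splits.

split — (79) = 𝔭₁𝔭₂ with 𝔭₁ ≠ 𝔭₂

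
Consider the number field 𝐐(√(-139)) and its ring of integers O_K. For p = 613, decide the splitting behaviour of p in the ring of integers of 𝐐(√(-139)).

d = -139 ≡ 1 (mod 4), so O_K = ℤ[(1+√-139)/2] and disc(K) = d = -139.
disc(K) = -139 is not divisible by 613; 613 is unramified.
Legendre symbol by Euler's criterion: (-139/613) ≡ (-139)^306 ≡ 1 (mod 613), i.e. (-139/613) = 1.
Legendre symbol 1 ⇒ 613 is split.

split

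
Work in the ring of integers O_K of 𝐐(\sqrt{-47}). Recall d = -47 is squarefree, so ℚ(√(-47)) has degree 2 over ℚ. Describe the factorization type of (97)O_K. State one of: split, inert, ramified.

d = -47 ≡ 1 (mod 4), so O_K = ℤ[(1+√-47)/2] and disc(K) = d = -47.
Since gcd(97, -47) = 1 the prime 97 does not ramify.
Euler's criterion: (-47)^48 mod 97 = 1. Thus (-47|97) = 1.
d is a quadratic residue mod p, hence 97 splits in O_K.

split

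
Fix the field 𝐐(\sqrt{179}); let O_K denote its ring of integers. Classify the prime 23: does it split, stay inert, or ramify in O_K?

Since 179 ≢ 1 mod 4, the ring of integers is ℤ[√179] with discriminant 4·179 = 716.
disc(K) = 716 is not divisible by 23; 23 is unramified.
Legendre symbol by Euler's criterion: (179/23) ≡ 179^11 ≡ 1 (mod 23), i.e. (179/23) = 1.
(179/23) = 1, so 23 splits.

p splits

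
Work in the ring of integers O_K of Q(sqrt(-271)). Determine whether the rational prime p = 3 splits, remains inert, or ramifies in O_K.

d = -271 ≡ 1 (mod 4), so O_K = ℤ[(1+√-271)/2] and disc(K) = d = -271.
Since gcd(3, -271) = 1 the prime 3 does not ramify.
Compute (-271/3) via Euler: 2^((3-1)/2) mod 3 = 2, so (-271/3) = -1.
d is a non-residue mod p, hence 3 remains inert in O_K.

inert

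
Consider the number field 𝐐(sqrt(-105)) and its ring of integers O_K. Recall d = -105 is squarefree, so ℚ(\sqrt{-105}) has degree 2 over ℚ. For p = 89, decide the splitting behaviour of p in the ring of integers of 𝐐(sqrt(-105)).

-105 mod 4 = 3, hence disc K = 4·(-105) = -420 and O_K = ℤ[√-105].
Since gcd(89, -420) = 1 the prime 89 does not ramify.
Legendre symbol by Euler's criterion: (-105/89) ≡ (-105)^44 ≡ 1 (mod 89), i.e. (-105/89) = 1.
(-105/89) = 1, so 89 splits.

splits completely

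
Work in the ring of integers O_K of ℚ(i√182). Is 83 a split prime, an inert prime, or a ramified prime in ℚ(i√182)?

inert — (83) stays prime in O_K

-182 mod 4 = 2, hence disc K = 4·(-182) = -728 and O_K = ℤ[√-182].
disc(K) = -728 is not divisible by 83; 83 is unramified.
Euler's criterion: (-182)^41 mod 83 = 82. Thus (-182|83) = -1.
d is a non-residue mod p, hence 83 remains inert in O_K.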